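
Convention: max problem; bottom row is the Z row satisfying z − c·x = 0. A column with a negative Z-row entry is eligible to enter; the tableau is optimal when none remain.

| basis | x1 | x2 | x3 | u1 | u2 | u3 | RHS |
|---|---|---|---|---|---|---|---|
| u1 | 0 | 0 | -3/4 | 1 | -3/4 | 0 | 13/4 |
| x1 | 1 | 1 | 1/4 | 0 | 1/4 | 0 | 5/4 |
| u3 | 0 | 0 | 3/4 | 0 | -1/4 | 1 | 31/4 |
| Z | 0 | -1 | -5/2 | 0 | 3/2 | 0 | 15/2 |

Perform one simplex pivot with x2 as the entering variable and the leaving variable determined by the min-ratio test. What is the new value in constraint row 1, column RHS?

13/4

Ratio test on column x2 — row 1: entry 0 ≤ 0; row 2: (5/4)/1 = 5/4; row 3: entry 0 ≤ 0. Minimum is 5/4 at row 2 (x1 leaves); pivot element 1.
Divide row 2 by 1; eliminate column x2 from the other rows.
Row 1 update in column RHS: 13/4 − 0·(5/4) = 13/4.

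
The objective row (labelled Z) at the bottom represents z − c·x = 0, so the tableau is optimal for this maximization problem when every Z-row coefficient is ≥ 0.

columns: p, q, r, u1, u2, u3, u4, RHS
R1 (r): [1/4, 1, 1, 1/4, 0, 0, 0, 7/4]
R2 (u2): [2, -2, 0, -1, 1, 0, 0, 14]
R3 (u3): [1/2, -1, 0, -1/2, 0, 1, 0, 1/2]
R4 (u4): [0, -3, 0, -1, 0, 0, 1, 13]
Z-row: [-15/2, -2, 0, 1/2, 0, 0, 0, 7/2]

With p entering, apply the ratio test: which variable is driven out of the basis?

Column p entries and ratios — r: (7/4)/(1/4) = 7; u2: 14/2 = 7; u3: (1/2)/(1/2) = 1; u4: 0 ≤ 0, skip.
Smallest ratio is 1 in the row of u3, so u3 leaves.

u3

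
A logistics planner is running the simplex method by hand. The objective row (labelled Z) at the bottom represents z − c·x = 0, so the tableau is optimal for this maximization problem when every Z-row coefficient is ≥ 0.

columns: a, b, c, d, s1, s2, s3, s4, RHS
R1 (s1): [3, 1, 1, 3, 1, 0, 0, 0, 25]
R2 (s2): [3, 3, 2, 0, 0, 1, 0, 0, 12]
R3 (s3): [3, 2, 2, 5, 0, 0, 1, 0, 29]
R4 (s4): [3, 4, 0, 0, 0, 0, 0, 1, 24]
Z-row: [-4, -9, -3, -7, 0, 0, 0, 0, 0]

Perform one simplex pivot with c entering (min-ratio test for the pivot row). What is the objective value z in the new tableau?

18

Ratio test on column c — row 1: 25/1 = 25; row 2: 12/2 = 6; row 3: 29/2 = 29/2; row 4: entry 0 ≤ 0. Minimum is 6 at row 2 (s2 leaves); pivot element 2.
Pivot on row 2; the Z-row RHS becomes 0 − (-3)·6 = 18.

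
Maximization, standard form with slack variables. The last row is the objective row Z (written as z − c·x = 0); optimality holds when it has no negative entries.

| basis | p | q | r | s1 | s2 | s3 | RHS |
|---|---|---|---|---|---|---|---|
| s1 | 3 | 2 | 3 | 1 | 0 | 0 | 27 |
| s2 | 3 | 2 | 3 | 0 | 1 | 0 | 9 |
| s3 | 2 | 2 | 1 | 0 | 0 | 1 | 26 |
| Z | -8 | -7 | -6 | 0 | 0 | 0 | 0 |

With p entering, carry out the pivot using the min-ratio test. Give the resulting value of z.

Ratio test on column p — row 1: 27/3 = 9; row 2: 9/3 = 3; row 3: 26/2 = 13. Minimum is 3 at row 2 (s2 leaves); pivot element 3.
Pivot on row 2; the Z-row RHS becomes 0 − (-8)·3 = 24.

24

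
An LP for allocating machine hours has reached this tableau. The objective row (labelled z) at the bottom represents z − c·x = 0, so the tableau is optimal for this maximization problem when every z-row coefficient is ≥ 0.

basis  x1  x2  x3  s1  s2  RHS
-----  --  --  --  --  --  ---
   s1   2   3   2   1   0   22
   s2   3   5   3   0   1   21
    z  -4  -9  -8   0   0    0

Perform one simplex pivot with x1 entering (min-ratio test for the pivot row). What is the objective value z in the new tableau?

Ratio test on column x1 — row 1: 22/2 = 11; row 2: 21/3 = 7. Minimum is 7 at row 2 (s2 leaves); pivot element 3.
Pivot on row 2; the z-row RHS becomes 0 − (-4)·7 = 28.

28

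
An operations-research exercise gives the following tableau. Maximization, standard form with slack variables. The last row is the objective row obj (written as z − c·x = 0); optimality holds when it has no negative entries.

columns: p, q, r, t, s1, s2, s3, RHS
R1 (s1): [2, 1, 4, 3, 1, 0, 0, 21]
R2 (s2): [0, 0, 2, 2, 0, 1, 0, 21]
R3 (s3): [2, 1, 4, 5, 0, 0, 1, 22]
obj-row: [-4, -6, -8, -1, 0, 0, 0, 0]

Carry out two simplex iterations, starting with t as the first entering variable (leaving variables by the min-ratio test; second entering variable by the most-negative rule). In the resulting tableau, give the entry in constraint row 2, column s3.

Ratio test on column t — row 1: 21/3 = 7; row 2: 21/2 = 21/2; row 3: 22/5 = 22/5. Minimum is 22/5 at row 3 (s3 leaves); pivot element 5.
Divide row 3 by 5; eliminate column t from the other rows.
Second iteration: most negative obj-row entry is -36/5 in column r, so r enters.
Ratio test on column r — row 1: (39/5)/(8/5) = 39/8; row 2: (61/5)/(2/5) = 61/2; row 3: (22/5)/(4/5) = 11/2. Minimum is 39/8 at row 1 (s1 leaves); pivot element 8/5.
Divide row 1 by 8/5; eliminate column r from the other rows.
After both pivots, the entry at constraint row 2, column s3 is -1/4.

-1/4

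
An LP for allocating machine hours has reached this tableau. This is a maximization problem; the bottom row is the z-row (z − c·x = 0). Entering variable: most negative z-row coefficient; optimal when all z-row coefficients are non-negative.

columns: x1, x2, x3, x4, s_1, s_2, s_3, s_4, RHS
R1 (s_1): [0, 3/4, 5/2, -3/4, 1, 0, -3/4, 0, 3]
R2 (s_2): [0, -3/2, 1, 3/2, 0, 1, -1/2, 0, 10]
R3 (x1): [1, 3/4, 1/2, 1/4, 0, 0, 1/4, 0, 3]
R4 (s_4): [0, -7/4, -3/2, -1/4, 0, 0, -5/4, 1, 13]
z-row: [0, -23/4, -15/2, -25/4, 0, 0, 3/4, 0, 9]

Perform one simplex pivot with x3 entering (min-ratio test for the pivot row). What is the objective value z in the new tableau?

18

Ratio test on column x3 — row 1: 3/(5/2) = 6/5; row 2: 10/1 = 10; row 3: 3/(1/2) = 6; row 4: entry -3/2 ≤ 0. Minimum is 6/5 at row 1 (s_1 leaves); pivot element 5/2.
Pivot on row 1; the z-row RHS becomes 9 − (-15/2)·(6/5) = 18.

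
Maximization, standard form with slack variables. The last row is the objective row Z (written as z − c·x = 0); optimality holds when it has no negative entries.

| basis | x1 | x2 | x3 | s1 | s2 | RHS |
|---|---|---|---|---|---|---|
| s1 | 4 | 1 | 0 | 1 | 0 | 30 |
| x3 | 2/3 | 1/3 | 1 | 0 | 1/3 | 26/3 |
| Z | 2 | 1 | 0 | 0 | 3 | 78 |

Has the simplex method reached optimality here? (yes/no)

Every Z-row coefficient is ≥ 0, so the tableau is optimal.

yes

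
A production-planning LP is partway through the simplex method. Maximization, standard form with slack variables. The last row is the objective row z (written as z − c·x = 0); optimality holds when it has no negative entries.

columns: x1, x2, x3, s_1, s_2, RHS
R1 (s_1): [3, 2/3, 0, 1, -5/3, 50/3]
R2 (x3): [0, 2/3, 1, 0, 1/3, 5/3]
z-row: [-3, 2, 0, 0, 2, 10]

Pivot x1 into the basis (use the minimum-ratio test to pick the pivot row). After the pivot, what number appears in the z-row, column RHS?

80/3

Ratio test on column x1 — row 1: (50/3)/3 = 50/9; row 2: entry 0 ≤ 0. Minimum is 50/9 at row 1 (s_1 leaves); pivot element 3.
Divide row 1 by 3; eliminate column x1 from the other rows.
z-row update in column RHS: 10 − (-3)·(50/9) = 80/3.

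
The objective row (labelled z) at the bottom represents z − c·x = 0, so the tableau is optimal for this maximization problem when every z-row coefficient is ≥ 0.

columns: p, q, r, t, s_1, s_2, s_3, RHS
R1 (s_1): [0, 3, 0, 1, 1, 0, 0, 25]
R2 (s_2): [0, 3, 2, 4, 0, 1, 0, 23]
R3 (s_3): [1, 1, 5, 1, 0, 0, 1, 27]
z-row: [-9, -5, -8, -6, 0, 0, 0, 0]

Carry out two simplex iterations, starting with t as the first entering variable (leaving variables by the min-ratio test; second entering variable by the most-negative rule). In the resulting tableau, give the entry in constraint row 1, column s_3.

Ratio test on column t — row 1: 25/1 = 25; row 2: 23/4 = 23/4; row 3: 27/1 = 27. Minimum is 23/4 at row 2 (s_2 leaves); pivot element 4.
Divide row 2 by 4; eliminate column t from the other rows.
Second iteration: most negative z-row entry is -9 in column p, so p enters.
Ratio test on column p — row 1: entry 0 ≤ 0; row 2: entry 0 ≤ 0; row 3: (85/4)/1 = 85/4. Minimum is 85/4 at row 3 (s_3 leaves); pivot element 1.
Divide row 3 by 1; eliminate column p from the other rows.
After both pivots, the entry at constraint row 1, column s_3 is 0.

0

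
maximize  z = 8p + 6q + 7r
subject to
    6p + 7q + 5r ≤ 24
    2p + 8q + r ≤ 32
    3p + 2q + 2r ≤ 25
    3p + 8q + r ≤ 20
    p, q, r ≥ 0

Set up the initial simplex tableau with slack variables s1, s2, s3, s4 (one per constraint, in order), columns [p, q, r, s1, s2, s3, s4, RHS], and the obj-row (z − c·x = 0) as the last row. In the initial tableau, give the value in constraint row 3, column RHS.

The RHS of constraint 3 is b_3 = 25.

25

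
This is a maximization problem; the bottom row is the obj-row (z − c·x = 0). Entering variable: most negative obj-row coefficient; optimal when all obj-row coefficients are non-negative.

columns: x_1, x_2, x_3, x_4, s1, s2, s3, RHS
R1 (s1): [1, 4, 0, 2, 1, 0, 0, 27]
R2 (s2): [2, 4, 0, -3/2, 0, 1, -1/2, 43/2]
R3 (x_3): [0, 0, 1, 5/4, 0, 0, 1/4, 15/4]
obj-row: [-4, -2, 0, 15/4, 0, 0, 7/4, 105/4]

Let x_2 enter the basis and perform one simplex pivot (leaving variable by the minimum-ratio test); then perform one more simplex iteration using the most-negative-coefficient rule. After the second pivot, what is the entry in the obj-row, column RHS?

Ratio test on column x_2 — row 1: 27/4 = 27/4; row 2: (43/2)/4 = 43/8; row 3: entry 0 ≤ 0. Minimum is 43/8 at row 2 (s2 leaves); pivot element 4.
Divide row 2 by 4; eliminate column x_2 from the other rows.
Second iteration: most negative obj-row entry is -3 in column x_1, so x_1 enters.
Ratio test on column x_1 — row 1: entry -1 ≤ 0; row 2: (43/8)/(1/2) = 43/4; row 3: entry 0 ≤ 0. Minimum is 43/4 at row 2 (x_2 leaves); pivot element 1/2.
Divide row 2 by 1/2; eliminate column x_1 from the other rows.
After both pivots, the entry at the obj-row, column RHS is 277/4.

277/4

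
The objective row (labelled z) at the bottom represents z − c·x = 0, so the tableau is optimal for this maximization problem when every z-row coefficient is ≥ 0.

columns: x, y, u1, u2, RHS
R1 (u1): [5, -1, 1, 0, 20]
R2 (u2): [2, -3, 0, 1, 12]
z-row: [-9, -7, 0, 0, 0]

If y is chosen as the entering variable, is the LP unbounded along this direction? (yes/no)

Every constraint-row entry in column y is ≤ 0, so increasing y is unbounded.

yes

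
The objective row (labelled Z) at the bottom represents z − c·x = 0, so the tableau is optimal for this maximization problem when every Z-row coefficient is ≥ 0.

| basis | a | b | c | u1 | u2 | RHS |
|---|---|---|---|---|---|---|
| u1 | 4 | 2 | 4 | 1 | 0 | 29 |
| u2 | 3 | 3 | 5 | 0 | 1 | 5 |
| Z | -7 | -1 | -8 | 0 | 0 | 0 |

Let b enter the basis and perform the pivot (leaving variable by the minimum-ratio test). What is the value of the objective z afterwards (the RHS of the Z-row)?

Ratio test on column b — row 1: 29/2 = 29/2; row 2: 5/3 = 5/3. Minimum is 5/3 at row 2 (u2 leaves); pivot element 3.
Pivot on row 2; the Z-row RHS becomes 0 − (-1)·(5/3) = 5/3.

5/3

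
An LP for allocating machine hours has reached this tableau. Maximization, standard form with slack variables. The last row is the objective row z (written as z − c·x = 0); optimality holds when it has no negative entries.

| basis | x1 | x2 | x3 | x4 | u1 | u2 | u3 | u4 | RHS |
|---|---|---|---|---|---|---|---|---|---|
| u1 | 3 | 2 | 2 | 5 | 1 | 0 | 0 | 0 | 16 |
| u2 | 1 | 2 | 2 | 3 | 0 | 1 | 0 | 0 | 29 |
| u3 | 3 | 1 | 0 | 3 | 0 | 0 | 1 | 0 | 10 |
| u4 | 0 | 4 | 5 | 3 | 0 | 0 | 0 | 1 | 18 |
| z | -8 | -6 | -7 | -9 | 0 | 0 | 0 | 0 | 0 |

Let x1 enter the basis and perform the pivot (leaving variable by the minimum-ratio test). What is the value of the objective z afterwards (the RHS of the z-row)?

80/3

Ratio test on column x1 — row 1: 16/3 = 16/3; row 2: 29/1 = 29; row 3: 10/3 = 10/3; row 4: entry 0 ≤ 0. Minimum is 10/3 at row 3 (u3 leaves); pivot element 3.
Pivot on row 3; the z-row RHS becomes 0 − (-8)·(10/3) = 80/3.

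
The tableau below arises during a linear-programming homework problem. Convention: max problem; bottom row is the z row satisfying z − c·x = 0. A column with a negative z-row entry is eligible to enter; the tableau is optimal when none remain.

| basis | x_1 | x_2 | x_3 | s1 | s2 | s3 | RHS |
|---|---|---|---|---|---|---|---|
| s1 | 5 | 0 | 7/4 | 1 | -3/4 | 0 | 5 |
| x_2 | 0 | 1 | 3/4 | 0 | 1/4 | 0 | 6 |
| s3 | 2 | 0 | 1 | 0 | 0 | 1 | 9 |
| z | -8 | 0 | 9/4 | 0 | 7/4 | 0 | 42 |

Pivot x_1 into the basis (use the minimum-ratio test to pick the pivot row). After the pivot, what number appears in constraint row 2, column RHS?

Ratio test on column x_1 — row 1: 5/5 = 1; row 2: entry 0 ≤ 0; row 3: 9/2 = 9/2. Minimum is 1 at row 1 (s1 leaves); pivot element 5.
Divide row 1 by 5; eliminate column x_1 from the other rows.
Row 2 update in column RHS: 6 − 0·1 = 6.

6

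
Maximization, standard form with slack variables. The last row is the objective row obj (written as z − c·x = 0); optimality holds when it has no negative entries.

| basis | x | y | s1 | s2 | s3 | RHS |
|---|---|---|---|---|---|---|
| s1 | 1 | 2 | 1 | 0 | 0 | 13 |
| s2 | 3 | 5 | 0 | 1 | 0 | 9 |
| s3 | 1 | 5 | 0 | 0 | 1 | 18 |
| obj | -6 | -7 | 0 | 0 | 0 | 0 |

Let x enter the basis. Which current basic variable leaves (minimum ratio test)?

s2

Column x entries and ratios — s1: 13/1 = 13; s2: 9/3 = 3; s3: 18/1 = 18.
Smallest ratio is 3 in the row of s2, so s2 leaves.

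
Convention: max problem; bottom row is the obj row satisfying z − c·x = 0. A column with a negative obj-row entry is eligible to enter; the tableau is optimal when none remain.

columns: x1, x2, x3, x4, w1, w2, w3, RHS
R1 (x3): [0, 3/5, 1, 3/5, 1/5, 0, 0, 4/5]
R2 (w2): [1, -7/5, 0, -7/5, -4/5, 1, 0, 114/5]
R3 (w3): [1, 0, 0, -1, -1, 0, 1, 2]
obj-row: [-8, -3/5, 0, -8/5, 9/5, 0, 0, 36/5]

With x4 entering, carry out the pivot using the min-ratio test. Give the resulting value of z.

28/3

Ratio test on column x4 — row 1: (4/5)/(3/5) = 4/3; row 2: entry -7/5 ≤ 0; row 3: entry -1 ≤ 0. Minimum is 4/3 at row 1 (x3 leaves); pivot element 3/5.
Pivot on row 1; the obj-row RHS becomes 36/5 − (-8/5)·(4/3) = 28/3.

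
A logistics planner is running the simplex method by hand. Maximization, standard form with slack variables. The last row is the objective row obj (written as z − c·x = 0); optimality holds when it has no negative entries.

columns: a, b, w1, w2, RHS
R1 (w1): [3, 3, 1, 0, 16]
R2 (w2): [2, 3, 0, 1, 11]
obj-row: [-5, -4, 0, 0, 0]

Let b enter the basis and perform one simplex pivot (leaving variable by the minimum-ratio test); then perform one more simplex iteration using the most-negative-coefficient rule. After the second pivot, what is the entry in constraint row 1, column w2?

-1

Ratio test on column b — row 1: 16/3 = 16/3; row 2: 11/3 = 11/3. Minimum is 11/3 at row 2 (w2 leaves); pivot element 3.
Divide row 2 by 3; eliminate column b from the other rows.
Second iteration: most negative obj-row entry is -7/3 in column a, so a enters.
Ratio test on column a — row 1: 5/1 = 5; row 2: (11/3)/(2/3) = 11/2. Minimum is 5 at row 1 (w1 leaves); pivot element 1.
Divide row 1 by 1; eliminate column a from the other rows.
After both pivots, the entry at constraint row 1, column w2 is -1.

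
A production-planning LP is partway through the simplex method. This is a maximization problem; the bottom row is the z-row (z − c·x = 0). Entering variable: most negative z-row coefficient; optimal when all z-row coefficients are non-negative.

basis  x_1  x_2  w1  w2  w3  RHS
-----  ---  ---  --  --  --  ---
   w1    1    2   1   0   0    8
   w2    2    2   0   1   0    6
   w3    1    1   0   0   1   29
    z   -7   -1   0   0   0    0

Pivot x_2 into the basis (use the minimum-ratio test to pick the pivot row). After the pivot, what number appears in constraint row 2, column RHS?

3

Ratio test on column x_2 — row 1: 8/2 = 4; row 2: 6/2 = 3; row 3: 29/1 = 29. Minimum is 3 at row 2 (w2 leaves); pivot element 2.
Divide row 2 by 2; eliminate column x_2 from the other rows.
In the new row 2, the RHS entry is the old entry divided by the pivot: 6/2 = 3.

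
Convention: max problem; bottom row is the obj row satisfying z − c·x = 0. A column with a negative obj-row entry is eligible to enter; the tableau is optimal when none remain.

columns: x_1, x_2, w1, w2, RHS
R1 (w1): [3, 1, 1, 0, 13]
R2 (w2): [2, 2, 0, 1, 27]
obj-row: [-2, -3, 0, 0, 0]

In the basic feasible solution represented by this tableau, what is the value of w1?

13

w1 is basic (row 1); its value is the RHS of that row, 13.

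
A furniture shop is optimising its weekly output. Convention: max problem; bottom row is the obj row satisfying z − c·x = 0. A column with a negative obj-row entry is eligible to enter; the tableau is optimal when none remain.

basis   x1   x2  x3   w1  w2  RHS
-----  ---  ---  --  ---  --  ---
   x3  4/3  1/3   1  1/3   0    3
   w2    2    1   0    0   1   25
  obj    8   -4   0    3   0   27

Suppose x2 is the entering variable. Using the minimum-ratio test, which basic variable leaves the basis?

Column x2 entries and ratios — x3: 3/(1/3) = 9; w2: 25/1 = 25.
Smallest ratio is 9 in the row of x3, so x3 leaves.

x3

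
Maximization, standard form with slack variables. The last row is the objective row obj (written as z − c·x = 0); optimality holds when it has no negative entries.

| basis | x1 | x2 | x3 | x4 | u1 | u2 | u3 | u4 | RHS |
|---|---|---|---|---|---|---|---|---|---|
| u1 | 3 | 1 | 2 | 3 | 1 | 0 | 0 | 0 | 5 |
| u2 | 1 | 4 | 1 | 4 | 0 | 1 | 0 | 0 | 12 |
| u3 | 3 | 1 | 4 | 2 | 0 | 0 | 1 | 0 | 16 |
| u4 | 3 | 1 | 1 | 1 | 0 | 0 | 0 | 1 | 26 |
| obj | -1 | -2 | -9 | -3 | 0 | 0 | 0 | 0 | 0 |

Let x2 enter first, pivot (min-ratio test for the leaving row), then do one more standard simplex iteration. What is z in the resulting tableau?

110/7

Ratio test on column x2 — row 1: 5/1 = 5; row 2: 12/4 = 3; row 3: 16/1 = 16; row 4: 26/1 = 26. Minimum is 3 at row 2 (u2 leaves); pivot element 4.
Pivot on row 2; the obj-row RHS becomes 0 − (-2)·3 = 6.
Next entering variable (most negative obj-row entry -17/2): x3.
Ratio test on column x3 — row 1: 2/(7/4) = 8/7; row 2: 3/(1/4) = 12; row 3: 13/(15/4) = 52/15; row 4: 23/(3/4) = 92/3. Minimum is 8/7 at row 1 (u1 leaves); pivot element 7/4.
After the second pivot the obj-row RHS is 6 − (-17/2)·(8/7) = 110/7.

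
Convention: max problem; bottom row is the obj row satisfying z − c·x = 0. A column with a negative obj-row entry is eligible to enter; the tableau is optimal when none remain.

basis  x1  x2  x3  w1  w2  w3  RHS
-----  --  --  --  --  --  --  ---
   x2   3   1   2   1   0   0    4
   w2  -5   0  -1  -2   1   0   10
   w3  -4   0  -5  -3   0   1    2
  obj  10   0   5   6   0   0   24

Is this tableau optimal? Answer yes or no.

yes

Every obj-row coefficient is ≥ 0, so the tableau is optimal.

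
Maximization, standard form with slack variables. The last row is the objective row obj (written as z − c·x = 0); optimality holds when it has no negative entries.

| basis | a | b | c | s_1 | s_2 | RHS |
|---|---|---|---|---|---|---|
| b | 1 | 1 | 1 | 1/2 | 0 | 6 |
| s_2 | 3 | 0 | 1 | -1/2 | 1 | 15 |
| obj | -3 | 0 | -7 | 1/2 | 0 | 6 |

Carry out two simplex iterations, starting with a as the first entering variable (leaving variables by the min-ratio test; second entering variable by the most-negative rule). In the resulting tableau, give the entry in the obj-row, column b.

Ratio test on column a — row 1: 6/1 = 6; row 2: 15/3 = 5. Minimum is 5 at row 2 (s_2 leaves); pivot element 3.
Divide row 2 by 3; eliminate column a from the other rows.
Second iteration: most negative obj-row entry is -6 in column c, so c enters.
Ratio test on column c — row 1: 1/(2/3) = 3/2; row 2: 5/(1/3) = 15. Minimum is 3/2 at row 1 (b leaves); pivot element 2/3.
Divide row 1 by 2/3; eliminate column c from the other rows.
After both pivots, the entry at the obj-row, column b is 9.

9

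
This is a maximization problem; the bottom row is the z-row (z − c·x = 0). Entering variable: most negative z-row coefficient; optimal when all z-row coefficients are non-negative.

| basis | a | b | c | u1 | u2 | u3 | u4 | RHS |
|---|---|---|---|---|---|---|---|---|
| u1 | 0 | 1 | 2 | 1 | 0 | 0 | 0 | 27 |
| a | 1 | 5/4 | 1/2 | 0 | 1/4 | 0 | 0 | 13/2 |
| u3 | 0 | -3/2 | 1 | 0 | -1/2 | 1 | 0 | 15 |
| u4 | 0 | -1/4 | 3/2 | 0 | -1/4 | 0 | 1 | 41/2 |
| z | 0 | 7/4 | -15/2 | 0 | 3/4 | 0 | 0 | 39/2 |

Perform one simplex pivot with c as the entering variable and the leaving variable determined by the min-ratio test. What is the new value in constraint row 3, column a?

-2

Ratio test on column c — row 1: 27/2 = 27/2; row 2: (13/2)/(1/2) = 13; row 3: 15/1 = 15; row 4: (41/2)/(3/2) = 41/3. Minimum is 13 at row 2 (a leaves); pivot element 1/2.
Divide row 2 by 1/2; eliminate column c from the other rows.
Row 3 update in column a: 0 − 1·2 = -2.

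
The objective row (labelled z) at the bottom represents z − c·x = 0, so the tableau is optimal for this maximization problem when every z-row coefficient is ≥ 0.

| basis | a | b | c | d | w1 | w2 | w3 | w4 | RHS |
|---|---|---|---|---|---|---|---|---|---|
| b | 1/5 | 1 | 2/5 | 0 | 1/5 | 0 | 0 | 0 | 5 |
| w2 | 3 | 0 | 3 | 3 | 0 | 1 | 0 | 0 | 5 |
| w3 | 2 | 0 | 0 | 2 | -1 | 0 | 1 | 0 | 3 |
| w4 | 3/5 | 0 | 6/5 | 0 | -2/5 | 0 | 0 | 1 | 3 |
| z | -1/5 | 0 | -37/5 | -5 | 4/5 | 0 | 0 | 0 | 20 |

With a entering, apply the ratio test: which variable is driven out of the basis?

w3

Column a entries and ratios — b: 5/(1/5) = 25; w2: 5/3 = 5/3; w3: 3/2 = 3/2; w4: 3/(3/5) = 5.
Smallest ratio is 3/2 in the row of w3, so w3 leaves.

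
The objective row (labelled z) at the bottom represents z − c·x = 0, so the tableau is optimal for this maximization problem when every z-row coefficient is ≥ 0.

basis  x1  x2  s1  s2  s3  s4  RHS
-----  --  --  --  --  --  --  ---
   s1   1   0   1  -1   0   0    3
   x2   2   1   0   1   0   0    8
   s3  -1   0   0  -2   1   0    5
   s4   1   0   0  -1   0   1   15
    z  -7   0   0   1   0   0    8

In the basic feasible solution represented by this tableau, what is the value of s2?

s2 is not in the basis, so in the current basic feasible solution s2 = 0.

0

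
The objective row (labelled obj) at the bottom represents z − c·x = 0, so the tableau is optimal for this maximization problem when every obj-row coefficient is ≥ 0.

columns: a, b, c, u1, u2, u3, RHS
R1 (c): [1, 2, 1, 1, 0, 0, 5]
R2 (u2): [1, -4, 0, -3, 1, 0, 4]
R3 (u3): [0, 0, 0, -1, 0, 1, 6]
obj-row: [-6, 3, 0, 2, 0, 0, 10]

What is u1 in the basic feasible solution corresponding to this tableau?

u1 is not in the basis, so in the current basic feasible solution u1 = 0.

0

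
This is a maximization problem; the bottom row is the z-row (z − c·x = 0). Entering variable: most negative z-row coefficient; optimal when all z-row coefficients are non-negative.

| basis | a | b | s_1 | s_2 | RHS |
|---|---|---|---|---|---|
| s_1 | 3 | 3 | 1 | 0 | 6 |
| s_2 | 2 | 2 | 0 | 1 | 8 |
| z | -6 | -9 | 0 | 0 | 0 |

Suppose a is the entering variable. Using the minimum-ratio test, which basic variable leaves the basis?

s_1

Column a entries and ratios — s_1: 6/3 = 2; s_2: 8/2 = 4.
Smallest ratio is 2 in the row of s_1, so s_1 leaves.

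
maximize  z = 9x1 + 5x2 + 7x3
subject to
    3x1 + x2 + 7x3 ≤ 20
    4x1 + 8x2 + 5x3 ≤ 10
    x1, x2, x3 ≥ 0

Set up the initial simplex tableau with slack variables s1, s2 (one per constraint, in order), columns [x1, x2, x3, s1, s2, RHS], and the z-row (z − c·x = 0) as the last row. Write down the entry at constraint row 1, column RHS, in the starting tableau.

The RHS of constraint 1 is b_1 = 20.

20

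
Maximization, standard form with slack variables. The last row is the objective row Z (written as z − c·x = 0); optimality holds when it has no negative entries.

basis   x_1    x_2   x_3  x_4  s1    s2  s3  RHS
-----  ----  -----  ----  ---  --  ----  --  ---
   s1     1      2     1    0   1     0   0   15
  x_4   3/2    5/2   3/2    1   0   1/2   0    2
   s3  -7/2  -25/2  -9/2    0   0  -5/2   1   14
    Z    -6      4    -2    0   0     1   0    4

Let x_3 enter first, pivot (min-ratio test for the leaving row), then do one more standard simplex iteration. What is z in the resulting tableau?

Ratio test on column x_3 — row 1: 15/1 = 15; row 2: 2/(3/2) = 4/3; row 3: entry -9/2 ≤ 0. Minimum is 4/3 at row 2 (x_4 leaves); pivot element 3/2.
Pivot on row 2; the Z-row RHS becomes 4 − (-2)·(4/3) = 20/3.
Next entering variable (most negative Z-row entry -4): x_1.
Ratio test on column x_1 — row 1: entry 0 ≤ 0; row 2: (4/3)/1 = 4/3; row 3: 20/1 = 20. Minimum is 4/3 at row 2 (x_3 leaves); pivot element 1.
After the second pivot the Z-row RHS is 20/3 − (-4)·(4/3) = 12.

12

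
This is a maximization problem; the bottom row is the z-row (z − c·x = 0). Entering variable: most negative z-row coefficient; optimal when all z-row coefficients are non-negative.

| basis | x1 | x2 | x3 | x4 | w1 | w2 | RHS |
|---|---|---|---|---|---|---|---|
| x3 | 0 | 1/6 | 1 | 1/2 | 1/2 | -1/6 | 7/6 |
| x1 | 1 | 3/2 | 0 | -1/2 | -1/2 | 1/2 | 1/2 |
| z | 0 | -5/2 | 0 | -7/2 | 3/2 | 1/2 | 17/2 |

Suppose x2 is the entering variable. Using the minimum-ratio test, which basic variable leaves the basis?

x1

Column x2 entries and ratios — x3: (7/6)/(1/6) = 7; x1: (1/2)/(3/2) = 1/3.
Smallest ratio is 1/3 in the row of x1, so x1 leaves.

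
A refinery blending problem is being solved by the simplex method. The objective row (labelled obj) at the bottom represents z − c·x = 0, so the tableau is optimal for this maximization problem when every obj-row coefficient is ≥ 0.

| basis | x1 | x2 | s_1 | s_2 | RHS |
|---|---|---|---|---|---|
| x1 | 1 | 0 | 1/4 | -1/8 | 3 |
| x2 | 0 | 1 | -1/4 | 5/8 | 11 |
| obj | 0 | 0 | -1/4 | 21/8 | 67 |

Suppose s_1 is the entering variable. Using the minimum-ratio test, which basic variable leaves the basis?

Column s_1 entries and ratios — x1: 3/(1/4) = 12; x2: -1/4 ≤ 0, skip.
Smallest ratio is 12 in the row of x1, so x1 leaves.

x1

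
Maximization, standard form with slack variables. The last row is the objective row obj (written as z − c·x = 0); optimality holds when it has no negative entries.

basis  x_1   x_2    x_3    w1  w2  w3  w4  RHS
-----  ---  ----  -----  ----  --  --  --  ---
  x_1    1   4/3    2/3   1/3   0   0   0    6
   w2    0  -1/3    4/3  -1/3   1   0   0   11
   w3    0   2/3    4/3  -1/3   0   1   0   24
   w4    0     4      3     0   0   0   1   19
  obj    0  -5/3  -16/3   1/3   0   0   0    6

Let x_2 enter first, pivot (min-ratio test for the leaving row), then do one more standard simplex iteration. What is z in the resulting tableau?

Ratio test on column x_2 — row 1: 6/(4/3) = 9/2; row 2: entry -1/3 ≤ 0; row 3: 24/(2/3) = 36; row 4: 19/4 = 19/4. Minimum is 9/2 at row 1 (x_1 leaves); pivot element 4/3.
Pivot on row 1; the obj-row RHS becomes 6 − (-5/3)·(9/2) = 27/2.
Next entering variable (most negative obj-row entry -9/2): x_3.
Ratio test on column x_3 — row 1: (9/2)/(1/2) = 9; row 2: (25/2)/(3/2) = 25/3; row 3: 21/1 = 21; row 4: 1/1 = 1. Minimum is 1 at row 4 (w4 leaves); pivot element 1.
After the second pivot the obj-row RHS is 27/2 − (-9/2)·1 = 18.

18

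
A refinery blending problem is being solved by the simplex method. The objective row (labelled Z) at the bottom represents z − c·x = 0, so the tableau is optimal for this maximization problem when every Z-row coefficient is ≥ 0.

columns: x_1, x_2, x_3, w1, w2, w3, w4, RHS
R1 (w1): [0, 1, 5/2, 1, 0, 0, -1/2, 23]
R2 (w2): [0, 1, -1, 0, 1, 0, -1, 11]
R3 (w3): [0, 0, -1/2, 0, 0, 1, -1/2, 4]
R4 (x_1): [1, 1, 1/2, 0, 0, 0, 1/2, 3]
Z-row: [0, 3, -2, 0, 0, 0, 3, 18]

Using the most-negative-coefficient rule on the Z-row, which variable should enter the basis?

x_3

Negative Z-row entries: x_3: -2.
The most negative is -2 in column x_3, so x_3 enters.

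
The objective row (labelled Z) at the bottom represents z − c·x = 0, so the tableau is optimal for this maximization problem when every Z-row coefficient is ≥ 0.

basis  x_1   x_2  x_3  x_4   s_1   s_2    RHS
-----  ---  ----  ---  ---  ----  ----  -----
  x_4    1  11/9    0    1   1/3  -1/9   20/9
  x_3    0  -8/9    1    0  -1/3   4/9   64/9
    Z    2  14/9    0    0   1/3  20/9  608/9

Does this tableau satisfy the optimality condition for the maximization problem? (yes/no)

yes

Every Z-row coefficient is ≥ 0, so the tableau is optimal.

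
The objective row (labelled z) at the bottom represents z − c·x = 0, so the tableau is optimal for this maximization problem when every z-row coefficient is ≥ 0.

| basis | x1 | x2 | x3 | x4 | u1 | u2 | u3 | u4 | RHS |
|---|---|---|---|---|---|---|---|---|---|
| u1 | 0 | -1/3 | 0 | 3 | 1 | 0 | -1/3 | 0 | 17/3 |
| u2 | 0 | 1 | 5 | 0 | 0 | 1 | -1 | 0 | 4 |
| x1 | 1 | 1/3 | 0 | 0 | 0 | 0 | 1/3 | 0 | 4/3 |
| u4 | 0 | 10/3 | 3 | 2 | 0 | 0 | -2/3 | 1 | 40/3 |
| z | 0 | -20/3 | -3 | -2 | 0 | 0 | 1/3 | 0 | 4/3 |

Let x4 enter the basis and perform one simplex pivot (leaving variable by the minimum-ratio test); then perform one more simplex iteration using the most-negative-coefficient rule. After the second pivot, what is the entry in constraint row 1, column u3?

Ratio test on column x4 — row 1: (17/3)/3 = 17/9; row 2: entry 0 ≤ 0; row 3: entry 0 ≤ 0; row 4: (40/3)/2 = 20/3. Minimum is 17/9 at row 1 (u1 leaves); pivot element 3.
Divide row 1 by 3; eliminate column x4 from the other rows.
Second iteration: most negative z-row entry is -62/9 in column x2, so x2 enters.
Ratio test on column x2 — row 1: entry -1/9 ≤ 0; row 2: 4/1 = 4; row 3: (4/3)/(1/3) = 4; row 4: (86/9)/(32/9) = 43/16. Minimum is 43/16 at row 4 (u4 leaves); pivot element 32/9.
Divide row 4 by 32/9; eliminate column x2 from the other rows.
After both pivots, the entry at constraint row 1, column u3 is -1/8.

-1/8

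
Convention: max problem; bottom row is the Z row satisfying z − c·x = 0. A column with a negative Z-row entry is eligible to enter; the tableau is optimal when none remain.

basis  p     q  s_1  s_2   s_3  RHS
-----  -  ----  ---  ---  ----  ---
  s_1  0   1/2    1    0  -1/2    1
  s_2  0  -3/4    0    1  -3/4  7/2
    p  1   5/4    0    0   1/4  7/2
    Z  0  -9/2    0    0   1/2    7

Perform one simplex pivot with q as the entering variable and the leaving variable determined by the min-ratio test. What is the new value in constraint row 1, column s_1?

Ratio test on column q — row 1: 1/(1/2) = 2; row 2: entry -3/4 ≤ 0; row 3: (7/2)/(5/4) = 14/5. Minimum is 2 at row 1 (s_1 leaves); pivot element 1/2.
Divide row 1 by 1/2; eliminate column q from the other rows.
In the new row 1, the s_1 entry is the old entry divided by the pivot: 1/(1/2) = 2.

2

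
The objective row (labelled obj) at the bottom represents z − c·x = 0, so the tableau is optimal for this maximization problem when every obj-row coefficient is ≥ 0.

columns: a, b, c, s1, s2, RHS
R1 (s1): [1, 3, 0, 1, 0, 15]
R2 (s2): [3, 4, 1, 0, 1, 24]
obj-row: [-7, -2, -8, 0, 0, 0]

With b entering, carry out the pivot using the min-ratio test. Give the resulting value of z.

Ratio test on column b — row 1: 15/3 = 5; row 2: 24/4 = 6. Minimum is 5 at row 1 (s1 leaves); pivot element 3.
Pivot on row 1; the obj-row RHS becomes 0 − (-2)·5 = 10.

10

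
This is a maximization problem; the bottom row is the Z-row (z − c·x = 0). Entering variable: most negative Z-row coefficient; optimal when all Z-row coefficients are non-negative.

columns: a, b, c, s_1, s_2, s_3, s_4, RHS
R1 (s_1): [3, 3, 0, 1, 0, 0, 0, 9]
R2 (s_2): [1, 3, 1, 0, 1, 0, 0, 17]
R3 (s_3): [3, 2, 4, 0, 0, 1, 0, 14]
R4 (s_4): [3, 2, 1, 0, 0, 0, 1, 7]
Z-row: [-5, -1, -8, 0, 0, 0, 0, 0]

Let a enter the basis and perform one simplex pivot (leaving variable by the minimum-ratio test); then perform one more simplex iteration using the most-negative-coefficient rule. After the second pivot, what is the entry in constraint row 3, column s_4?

Ratio test on column a — row 1: 9/3 = 3; row 2: 17/1 = 17; row 3: 14/3 = 14/3; row 4: 7/3 = 7/3. Minimum is 7/3 at row 4 (s_4 leaves); pivot element 3.
Divide row 4 by 3; eliminate column a from the other rows.
Second iteration: most negative Z-row entry is -19/3 in column c, so c enters.
Ratio test on column c — row 1: entry -1 ≤ 0; row 2: (44/3)/(2/3) = 22; row 3: 7/3 = 7/3; row 4: (7/3)/(1/3) = 7. Minimum is 7/3 at row 3 (s_3 leaves); pivot element 3.
Divide row 3 by 3; eliminate column c from the other rows.
After both pivots, the entry at constraint row 3, column s_4 is -1/3.

-1/3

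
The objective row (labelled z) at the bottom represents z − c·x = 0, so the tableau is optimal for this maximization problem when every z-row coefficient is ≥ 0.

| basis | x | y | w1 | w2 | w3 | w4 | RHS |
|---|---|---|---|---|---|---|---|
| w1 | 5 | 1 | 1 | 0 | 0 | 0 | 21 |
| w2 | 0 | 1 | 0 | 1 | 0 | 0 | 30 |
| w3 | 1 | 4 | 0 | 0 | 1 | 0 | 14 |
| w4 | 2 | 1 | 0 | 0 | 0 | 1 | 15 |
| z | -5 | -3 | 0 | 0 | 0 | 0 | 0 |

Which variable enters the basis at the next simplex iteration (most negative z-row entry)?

x

Negative z-row entries: x: -5, y: -3.
The most negative is -5 in column x, so x enters.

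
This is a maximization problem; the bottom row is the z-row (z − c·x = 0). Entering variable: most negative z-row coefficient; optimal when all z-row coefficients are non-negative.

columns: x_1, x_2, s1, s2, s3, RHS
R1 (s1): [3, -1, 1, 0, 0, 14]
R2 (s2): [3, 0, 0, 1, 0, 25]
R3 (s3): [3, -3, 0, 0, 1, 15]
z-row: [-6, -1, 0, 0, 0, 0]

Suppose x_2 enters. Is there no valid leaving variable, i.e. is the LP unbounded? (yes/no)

Every constraint-row entry in column x_2 is ≤ 0, so increasing x_2 is unbounded.

yes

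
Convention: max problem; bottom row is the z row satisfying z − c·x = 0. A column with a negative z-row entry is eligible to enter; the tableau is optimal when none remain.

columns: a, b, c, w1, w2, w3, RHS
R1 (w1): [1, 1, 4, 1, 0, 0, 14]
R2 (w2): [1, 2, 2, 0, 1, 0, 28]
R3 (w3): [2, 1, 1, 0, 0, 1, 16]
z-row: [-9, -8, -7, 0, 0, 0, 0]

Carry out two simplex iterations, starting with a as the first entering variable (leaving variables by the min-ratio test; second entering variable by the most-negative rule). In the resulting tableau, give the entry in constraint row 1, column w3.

-1

Ratio test on column a — row 1: 14/1 = 14; row 2: 28/1 = 28; row 3: 16/2 = 8. Minimum is 8 at row 3 (w3 leaves); pivot element 2.
Divide row 3 by 2; eliminate column a from the other rows.
Second iteration: most negative z-row entry is -7/2 in column b, so b enters.
Ratio test on column b — row 1: 6/(1/2) = 12; row 2: 20/(3/2) = 40/3; row 3: 8/(1/2) = 16. Minimum is 12 at row 1 (w1 leaves); pivot element 1/2.
Divide row 1 by 1/2; eliminate column b from the other rows.
After both pivots, the entry at constraint row 1, column w3 is -1.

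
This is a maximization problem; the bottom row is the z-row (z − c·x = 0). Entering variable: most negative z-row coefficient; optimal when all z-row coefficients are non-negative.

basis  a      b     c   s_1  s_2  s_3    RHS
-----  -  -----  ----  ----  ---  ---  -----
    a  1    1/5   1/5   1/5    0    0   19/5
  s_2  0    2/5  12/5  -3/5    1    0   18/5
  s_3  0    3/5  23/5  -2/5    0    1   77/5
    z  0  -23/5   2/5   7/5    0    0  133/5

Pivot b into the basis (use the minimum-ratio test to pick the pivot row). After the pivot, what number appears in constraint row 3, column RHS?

10

Ratio test on column b — row 1: (19/5)/(1/5) = 19; row 2: (18/5)/(2/5) = 9; row 3: (77/5)/(3/5) = 77/3. Minimum is 9 at row 2 (s_2 leaves); pivot element 2/5.
Divide row 2 by 2/5; eliminate column b from the other rows.
Row 3 update in column RHS: 77/5 − (3/5)·9 = 10.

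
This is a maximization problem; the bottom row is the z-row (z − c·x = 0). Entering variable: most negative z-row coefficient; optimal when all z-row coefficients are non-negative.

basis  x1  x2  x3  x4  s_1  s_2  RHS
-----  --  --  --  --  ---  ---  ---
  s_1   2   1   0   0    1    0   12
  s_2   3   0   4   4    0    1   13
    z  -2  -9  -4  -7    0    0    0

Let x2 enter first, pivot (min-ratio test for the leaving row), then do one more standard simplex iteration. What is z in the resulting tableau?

523/4

Ratio test on column x2 — row 1: 12/1 = 12; row 2: entry 0 ≤ 0. Minimum is 12 at row 1 (s_1 leaves); pivot element 1.
Pivot on row 1; the z-row RHS becomes 0 − (-9)·12 = 108.
Next entering variable (most negative z-row entry -7): x4.
Ratio test on column x4 — row 1: entry 0 ≤ 0; row 2: 13/4 = 13/4. Minimum is 13/4 at row 2 (s_2 leaves); pivot element 4.
After the second pivot the z-row RHS is 108 − (-7)·(13/4) = 523/4.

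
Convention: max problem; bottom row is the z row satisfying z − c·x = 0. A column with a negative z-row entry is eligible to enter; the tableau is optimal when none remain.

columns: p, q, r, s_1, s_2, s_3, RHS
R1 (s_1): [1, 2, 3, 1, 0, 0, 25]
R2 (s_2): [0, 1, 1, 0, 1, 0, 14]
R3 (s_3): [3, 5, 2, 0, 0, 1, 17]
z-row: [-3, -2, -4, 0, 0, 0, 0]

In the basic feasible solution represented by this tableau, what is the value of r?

0

r is not in the basis, so in the current basic feasible solution r = 0.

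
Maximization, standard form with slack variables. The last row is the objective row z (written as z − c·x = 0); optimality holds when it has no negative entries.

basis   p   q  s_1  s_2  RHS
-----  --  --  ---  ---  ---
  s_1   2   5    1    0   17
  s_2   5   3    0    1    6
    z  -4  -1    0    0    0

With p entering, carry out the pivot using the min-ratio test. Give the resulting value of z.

Ratio test on column p — row 1: 17/2 = 17/2; row 2: 6/5 = 6/5. Minimum is 6/5 at row 2 (s_2 leaves); pivot element 5.
Pivot on row 2; the z-row RHS becomes 0 − (-4)·(6/5) = 24/5.

24/5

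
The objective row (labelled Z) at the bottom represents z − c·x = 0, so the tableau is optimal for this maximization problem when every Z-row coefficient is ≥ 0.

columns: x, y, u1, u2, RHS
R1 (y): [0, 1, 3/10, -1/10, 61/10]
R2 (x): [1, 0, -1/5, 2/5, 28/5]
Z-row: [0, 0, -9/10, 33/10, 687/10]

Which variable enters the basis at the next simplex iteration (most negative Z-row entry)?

Negative Z-row entries: u1: -9/10.
The most negative is -9/10 in column u1, so u1 enters.

u1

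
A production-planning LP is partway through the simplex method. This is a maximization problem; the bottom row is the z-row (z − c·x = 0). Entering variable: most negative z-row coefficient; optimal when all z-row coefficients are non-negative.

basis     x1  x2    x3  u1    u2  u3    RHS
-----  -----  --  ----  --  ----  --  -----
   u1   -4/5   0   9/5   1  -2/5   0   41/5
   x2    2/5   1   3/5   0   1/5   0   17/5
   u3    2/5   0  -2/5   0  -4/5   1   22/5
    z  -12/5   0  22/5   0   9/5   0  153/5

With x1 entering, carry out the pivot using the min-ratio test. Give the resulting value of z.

51

Ratio test on column x1 — row 1: entry -4/5 ≤ 0; row 2: (17/5)/(2/5) = 17/2; row 3: (22/5)/(2/5) = 11. Minimum is 17/2 at row 2 (x2 leaves); pivot element 2/5.
Pivot on row 2; the z-row RHS becomes 153/5 − (-12/5)·(17/2) = 51.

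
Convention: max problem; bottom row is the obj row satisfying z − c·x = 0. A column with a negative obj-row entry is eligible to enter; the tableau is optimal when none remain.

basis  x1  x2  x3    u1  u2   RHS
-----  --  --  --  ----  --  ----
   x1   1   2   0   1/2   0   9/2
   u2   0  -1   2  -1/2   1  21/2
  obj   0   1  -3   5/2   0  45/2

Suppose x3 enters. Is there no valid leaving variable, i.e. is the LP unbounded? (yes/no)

no

Column x3 has positive entries in row(s) 2, so the ratio test bounds it — not unbounded.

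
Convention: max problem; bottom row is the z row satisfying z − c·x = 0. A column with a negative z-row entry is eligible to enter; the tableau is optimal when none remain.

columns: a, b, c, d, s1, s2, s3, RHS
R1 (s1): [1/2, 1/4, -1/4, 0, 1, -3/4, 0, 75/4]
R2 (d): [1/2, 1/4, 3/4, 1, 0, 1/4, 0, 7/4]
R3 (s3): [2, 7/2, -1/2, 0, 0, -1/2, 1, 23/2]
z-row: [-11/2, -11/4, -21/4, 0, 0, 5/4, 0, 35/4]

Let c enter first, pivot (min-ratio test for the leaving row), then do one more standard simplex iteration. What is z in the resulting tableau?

Ratio test on column c — row 1: entry -1/4 ≤ 0; row 2: (7/4)/(3/4) = 7/3; row 3: entry -1/2 ≤ 0. Minimum is 7/3 at row 2 (d leaves); pivot element 3/4.
Pivot on row 2; the z-row RHS becomes 35/4 − (-21/4)·(7/3) = 21.
Next entering variable (most negative z-row entry -2): a.
Ratio test on column a — row 1: (58/3)/(2/3) = 29; row 2: (7/3)/(2/3) = 7/2; row 3: (38/3)/(7/3) = 38/7. Minimum is 7/2 at row 2 (c leaves); pivot element 2/3.
After the second pivot the z-row RHS is 21 − (-2)·(7/2) = 28.

28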